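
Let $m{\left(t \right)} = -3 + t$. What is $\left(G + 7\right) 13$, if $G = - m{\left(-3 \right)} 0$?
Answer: $91$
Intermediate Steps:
$G = 0$ ($G = - (-3 - 3) 0 = \left(-1\right) \left(-6\right) 0 = 6 \cdot 0 = 0$)
$\left(G + 7\right) 13 = \left(0 + 7\right) 13 = 7 \cdot 13 = 91$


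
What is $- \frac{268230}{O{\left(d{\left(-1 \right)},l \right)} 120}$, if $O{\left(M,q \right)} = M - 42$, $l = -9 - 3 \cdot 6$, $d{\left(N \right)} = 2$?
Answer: $\frac{8941}{160} \approx 55.881$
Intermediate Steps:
$l = -27$ ($l = -9 - 18 = -27$)
$O{\left(M,q \right)} = -42 + M$
$- \frac{268230}{O{\left(d{\left(-1 \right)},l \right)} 120} = - \frac{268230}{\left(-42 + 2\right) 120} = - \frac{268230}{\left(-40\right) 120} = - \frac{268230}{-4800} = \left(-268230\right) \left(- \frac{1}{4800}\right) = \frac{8941}{160}$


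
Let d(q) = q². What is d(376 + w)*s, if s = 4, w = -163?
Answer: 181476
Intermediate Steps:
d(376 + w)*s = (376 - 163)²*4 = 213²*4 = 45369*4 = 181476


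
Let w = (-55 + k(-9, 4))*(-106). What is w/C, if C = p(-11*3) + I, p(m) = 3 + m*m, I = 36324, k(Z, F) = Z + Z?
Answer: 3869/18708 ≈ 0.20681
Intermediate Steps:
k(Z, F) = 2*Z
w = 7738 (w = (-55 + 2*(-9))*(-106) = (-55 - 18)*(-106) = -73*(-106) = 7738)
p(m) = 3 + m²
C = 37416 (C = (3 + (-11*3)²) + 36324 = (3 + (-33)²) + 36324 = (3 + 1089) + 36324 = 1092 + 36324 = 37416)
w/C = 7738/37416 = 7738*(1/37416) = 3869/18708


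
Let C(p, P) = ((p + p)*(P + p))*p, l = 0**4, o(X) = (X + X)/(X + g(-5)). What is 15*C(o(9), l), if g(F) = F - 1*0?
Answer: 10935/4 ≈ 2733.8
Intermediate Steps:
g(F) = F (g(F) = F + 0 = F)
o(X) = 2*X/(-5 + X) (o(X) = (X + X)/(X - 5) = (2*X)/(-5 + X) = 2*X/(-5 + X))
l = 0
C(p, P) = 2*p**2*(P + p) (C(p, P) = ((2*p)*(P + p))*p = (2*p*(P + p))*p = 2*p**2*(P + p))
15*C(o(9), l) = 15*(2*(2*9/(-5 + 9))**2*(0 + 2*9/(-5 + 9))) = 15*(2*(2*9/4)**2*(0 + 2*9/4)) = 15*(2*(2*9*(1/4))**2*(0 + 2*9*(1/4))) = 15*(2*(9/2)**2*(0 + 9/2)) = 15*(2*(81/4)*(9/2)) = 15*(729/4) = 10935/4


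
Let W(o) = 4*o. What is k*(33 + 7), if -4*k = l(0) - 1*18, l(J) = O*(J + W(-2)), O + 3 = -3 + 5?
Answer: 100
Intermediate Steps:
O = -1 (O = -3 + (-3 + 5) = -3 + 2 = -1)
l(J) = 8 - J (l(J) = -(J + 4*(-2)) = -(J - 8) = -(-8 + J) = 8 - J)
k = 5/2 (k = -((8 - 1*0) - 1*18)/4 = -((8 + 0) - 18)/4 = -(8 - 18)/4 = -¼*(-10) = 5/2 ≈ 2.5000)
k*(33 + 7) = 5*(33 + 7)/2 = (5/2)*40 = 100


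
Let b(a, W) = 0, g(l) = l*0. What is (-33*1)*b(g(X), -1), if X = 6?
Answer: 0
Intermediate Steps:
g(l) = 0
(-33*1)*b(g(X), -1) = -33*1*0 = -33*0 = 0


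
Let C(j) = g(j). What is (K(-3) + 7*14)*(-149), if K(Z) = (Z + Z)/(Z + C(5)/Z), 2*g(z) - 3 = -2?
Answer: -282802/19 ≈ -14884.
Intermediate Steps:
g(z) = ½ (g(z) = 3/2 + (½)*(-2) = 3/2 - 1 = ½)
C(j) = ½
K(Z) = 2*Z/(Z + 1/(2*Z)) (K(Z) = (Z + Z)/(Z + 1/(2*Z)) = (2*Z)/(Z + 1/(2*Z)) = 2*Z/(Z + 1/(2*Z)))
(K(-3) + 7*14)*(-149) = (4*(-3)²/(1 + 2*(-3)²) + 7*14)*(-149) = (4*9/(1 + 2*9) + 98)*(-149) = (4*9/(1 + 18) + 98)*(-149) = (4*9/19 + 98)*(-149) = (4*9*(1/19) + 98)*(-149) = (36/19 + 98)*(-149) = (1898/19)*(-149) = -282802/19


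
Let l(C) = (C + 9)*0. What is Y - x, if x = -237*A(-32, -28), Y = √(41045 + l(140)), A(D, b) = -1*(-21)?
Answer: 4977 + √41045 ≈ 5179.6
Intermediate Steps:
l(C) = 0 (l(C) = (9 + C)*0 = 0)
A(D, b) = 21
Y = √41045 (Y = √(41045 + 0) = √41045 ≈ 202.60)
x = -4977 (x = -237*21 = -4977)
Y - x = √41045 - 1*(-4977) = √41045 + 4977 = 4977 + √41045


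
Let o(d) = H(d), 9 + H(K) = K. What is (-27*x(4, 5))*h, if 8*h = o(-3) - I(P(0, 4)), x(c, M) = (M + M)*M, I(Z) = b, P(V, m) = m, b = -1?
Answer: 7425/4 ≈ 1856.3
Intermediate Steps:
H(K) = -9 + K
I(Z) = -1
x(c, M) = 2*M**2 (x(c, M) = (2*M)*M = 2*M**2)
o(d) = -9 + d
h = -11/8 (h = ((-9 - 3) - 1*(-1))/8 = (-12 + 1)/8 = (1/8)*(-11) = -11/8 ≈ -1.3750)
(-27*x(4, 5))*h = -54*5**2*(-11/8) = -54*25*(-11/8) = -27*50*(-11/8) = -1350*(-11/8) = 7425/4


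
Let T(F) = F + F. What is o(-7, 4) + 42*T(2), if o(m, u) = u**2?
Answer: 184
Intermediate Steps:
T(F) = 2*F
o(-7, 4) + 42*T(2) = 4**2 + 42*(2*2) = 16 + 42*4 = 16 + 168 = 184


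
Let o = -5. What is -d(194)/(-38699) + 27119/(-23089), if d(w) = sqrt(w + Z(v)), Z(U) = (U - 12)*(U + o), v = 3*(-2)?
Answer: -27119/23089 + 14*sqrt(2)/38699 ≈ -1.1740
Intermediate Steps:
v = -6
Z(U) = (-12 + U)*(-5 + U) (Z(U) = (U - 12)*(U - 5) = (-12 + U)*(-5 + U))
d(w) = sqrt(198 + w) (d(w) = sqrt(w + (60 + (-6)**2 - 17*(-6))) = sqrt(w + (60 + 36 + 102)) = sqrt(w + 198) = sqrt(198 + w))
-d(194)/(-38699) + 27119/(-23089) = -sqrt(198 + 194)/(-38699) + 27119/(-23089) = -sqrt(392)*(-1/38699) + 27119*(-1/23089) = -14*sqrt(2)*(-1/38699) - 27119/23089 = 14*sqrt(2)/38699 - 27119/23089 = -27119/23089 + 14*sqrt(2)/38699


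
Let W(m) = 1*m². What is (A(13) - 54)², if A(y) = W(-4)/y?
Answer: 470596/169 ≈ 2784.6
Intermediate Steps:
W(m) = m²
A(y) = 16/y (A(y) = (-4)²/y = 16/y)
(A(13) - 54)² = (16/13 - 54)² = (-686/13)² = 470596/169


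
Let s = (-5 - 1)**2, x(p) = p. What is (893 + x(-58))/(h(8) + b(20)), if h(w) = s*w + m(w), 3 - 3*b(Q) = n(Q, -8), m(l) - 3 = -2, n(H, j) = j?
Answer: 2505/878 ≈ 2.8531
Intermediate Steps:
m(l) = 1 (m(l) = 3 - 2 = 1)
b(Q) = 11/3 (b(Q) = 1 - 1/3*(-8) = 1 + 8/3 = 11/3)
s = 36 (s = (-6)**2 = 36)
h(w) = 1 + 36*w (h(w) = 36*w + 1 = 1 + 36*w)
(893 + x(-58))/(h(8) + b(20)) = (893 - 58)/((1 + 36*8) + 11/3) = 835/((1 + 288) + 11/3) = 835/(289 + 11/3) = 835/(878/3) = 835*(3/878) = 2505/878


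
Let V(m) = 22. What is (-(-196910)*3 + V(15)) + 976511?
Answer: 1567263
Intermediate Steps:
(-(-196910)*3 + V(15)) + 976511 = (-(-196910)*3 + 22) + 976511 = (-970*(-609) + 22) + 976511 = (590730 + 22) + 976511 = 590752 + 976511 = 1567263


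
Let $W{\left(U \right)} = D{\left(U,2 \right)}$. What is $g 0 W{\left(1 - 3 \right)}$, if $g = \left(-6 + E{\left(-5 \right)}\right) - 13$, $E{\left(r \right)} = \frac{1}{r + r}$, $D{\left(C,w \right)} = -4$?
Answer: $0$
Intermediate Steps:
$W{\left(U \right)} = -4$
$E{\left(r \right)} = \frac{1}{2 r}$
$g = - \frac{191}{10}$ ($g = \left(-6 + \frac{1}{2 \left(-5\right)}\right) - 13 = \left(-6 + \frac{1}{2} \left(- \frac{1}{5}\right)\right) - 13 = \left(-6 - \frac{1}{10}\right) - 13 = - \frac{61}{10} - 13 = - \frac{191}{10} \approx -19.1$)
$g 0 W{\left(1 - 3 \right)} = \left(- \frac{191}{10}\right) 0 \left(-4\right) = 0 \left(-4\right) = 0$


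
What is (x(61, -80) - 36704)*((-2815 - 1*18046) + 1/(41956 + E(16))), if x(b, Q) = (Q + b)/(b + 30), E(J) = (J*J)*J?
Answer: 3208786912473993/4190732 ≈ 7.6569e+8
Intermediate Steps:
E(J) = J³ (E(J) = J²*J = J³)
x(b, Q) = (Q + b)/(30 + b)
(x(61, -80) - 36704)*((-2815 - 1*18046) + 1/(41956 + E(16))) = ((-80 + 61)/(30 + 61) - 36704)*((-2815 - 1*18046) + 1/(41956 + 16³)) = (-19/91 - 36704)*((-2815 - 18046) + 1/(41956 + 4096)) = ((1/91)*(-19) - 36704)*(-20861 + 1/46052) = (-19/91 - 36704)*(-20861 + 1/46052) = -3340083/91*(-960690771/46052) = 3208786912473993/4190732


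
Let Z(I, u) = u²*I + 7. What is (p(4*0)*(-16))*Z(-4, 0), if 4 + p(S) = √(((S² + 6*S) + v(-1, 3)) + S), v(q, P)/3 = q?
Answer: 448 - 112*I*√3 ≈ 448.0 - 193.99*I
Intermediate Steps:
Z(I, u) = 7 + I*u² (Z(I, u) = I*u² + 7 = 7 + I*u²)
v(q, P) = 3*q
p(S) = -4 + √(-3 + S² + 7*S) (p(S) = -4 + √(((S² + 6*S) + 3*(-1)) + S) = -4 + √(((S² + 6*S) - 3) + S) = -4 + √((-3 + S² + 6*S) + S) = -4 + √(-3 + S² + 7*S))
(p(4*0)*(-16))*Z(-4, 0) = ((-4 + √(-3 + (4*0)² + 7*(4*0)))*(-16))*(7 - 4*0²) = ((-4 + √(-3 + 0² + 7*0))*(-16))*(7 - 4*0) = ((-4 + √(-3 + 0 + 0))*(-16))*(7 + 0) = ((-4 + √(-3))*(-16))*7 = ((-4 + I*√3)*(-16))*7 = (64 - 16*I*√3)*7 = 448 - 112*I*√3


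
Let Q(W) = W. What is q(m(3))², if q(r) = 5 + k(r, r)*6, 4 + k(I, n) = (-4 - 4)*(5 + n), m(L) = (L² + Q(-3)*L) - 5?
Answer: 361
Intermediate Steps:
m(L) = -5 + L² - 3*L (m(L) = (L² - 3*L) - 5 = -5 + L² - 3*L)
k(I, n) = -44 - 8*n (k(I, n) = -4 + (-4 - 4)*(5 + n) = -4 - 8*(5 + n) = -4 + (-40 - 8*n) = -44 - 8*n)
q(r) = -259 - 48*r (q(r) = 5 + (-44 - 8*r)*6 = 5 + (-264 - 48*r) = -259 - 48*r)
q(m(3))² = (-259 - 48*(-5 + 3² - 3*3))² = (-259 - 48*(-5 + 9 - 9))² = (-259 - 48*(-5))² = (-259 + 240)² = (-19)² = 361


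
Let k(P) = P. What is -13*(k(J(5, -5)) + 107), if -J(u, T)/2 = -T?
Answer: -1261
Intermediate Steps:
J(u, T) = 2*T (J(u, T) = -(-2)*T = 2*T)
-13*(k(J(5, -5)) + 107) = -13*(2*(-5) + 107) = -13*(-10 + 107) = -13*97 = -1261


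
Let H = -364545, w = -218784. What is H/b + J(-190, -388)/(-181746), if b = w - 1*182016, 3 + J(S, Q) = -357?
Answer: 245921791/269791840 ≈ 0.91152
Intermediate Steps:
J(S, Q) = -360 (J(S, Q) = -3 - 357 = -360)
b = -400800 (b = -218784 - 1*182016 = -218784 - 182016 = -400800)
H/b + J(-190, -388)/(-181746) = -364545/(-400800) - 360/(-181746) = -364545*(-1/400800) - 360*(-1/181746) = 24303/26720 + 20/10097 = 245921791/269791840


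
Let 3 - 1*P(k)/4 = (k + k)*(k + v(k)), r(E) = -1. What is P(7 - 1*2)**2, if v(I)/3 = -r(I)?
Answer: 94864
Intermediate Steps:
v(I) = 3 (v(I) = 3*(-1*(-1)) = 3*1 = 3)
P(k) = 12 - 8*k*(3 + k) (P(k) = 12 - 4*(k + k)*(k + 3) = 12 - 4*2*k*(3 + k) = 12 - 8*k*(3 + k))
P(7 - 1*2)**2 = (12 - 24*(7 - 1*2) - 8*(7 - 1*2)**2)**2 = (12 - 24*(7 - 2) - 8*(7 - 2)**2)**2 = (12 - 24*5 - 8*5**2)**2 = (12 - 120 - 8*25)**2 = (12 - 120 - 200)**2 = (-308)**2 = 94864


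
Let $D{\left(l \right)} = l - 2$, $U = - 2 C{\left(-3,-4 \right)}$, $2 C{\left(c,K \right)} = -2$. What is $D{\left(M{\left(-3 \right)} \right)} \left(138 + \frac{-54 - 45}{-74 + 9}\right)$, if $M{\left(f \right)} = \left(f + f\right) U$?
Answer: $- \frac{126966}{65} \approx -1953.3$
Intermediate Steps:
$C{\left(c,K \right)} = -1$ ($C{\left(c,K \right)} = \frac{1}{2} \left(-2\right) = -1$)
$U = 2$ ($U = \left(-2\right) \left(-1\right) = 2$)
$M{\left(f \right)} = 4 f$ ($M{\left(f \right)} = \left(f + f\right) 2 = 2 f 2 = 4 f$)
$D{\left(l \right)} = -2 + l$ ($D{\left(l \right)} = l - 2 = -2 + l$)
$D{\left(M{\left(-3 \right)} \right)} \left(138 + \frac{-54 - 45}{-74 + 9}\right) = \left(-2 + 4 \left(-3\right)\right) \left(138 + \frac{-54 - 45}{-74 + 9}\right) = \left(-2 - 12\right) \left(138 - \frac{99}{-65}\right) = - 14 \left(138 - - \frac{99}{65}\right) = - 14 \left(138 + \frac{99}{65}\right) = \left(-14\right) \frac{9069}{65} = - \frac{126966}{65}$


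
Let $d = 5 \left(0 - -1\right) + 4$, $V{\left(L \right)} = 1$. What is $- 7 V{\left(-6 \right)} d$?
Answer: $-63$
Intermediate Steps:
$d = 9$ ($d = 5 \left(0 + 1\right) + 4 = 5 \cdot 1 + 4 = 5 + 4 = 9$)
$- 7 V{\left(-6 \right)} d = \left(-7\right) 1 \cdot 9 = \left(-7\right) 9 = -63$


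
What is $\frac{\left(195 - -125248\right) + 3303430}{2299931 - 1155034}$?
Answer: $\frac{3428873}{1144897} \approx 2.9949$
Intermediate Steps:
$\frac{\left(195 - -125248\right) + 3303430}{2299931 - 1155034} = \frac{\left(195 + 125248\right) + 3303430}{1144897} = \left(125443 + 3303430\right) \frac{1}{1144897} = 3428873 \cdot \frac{1}{1144897} = \frac{3428873}{1144897}$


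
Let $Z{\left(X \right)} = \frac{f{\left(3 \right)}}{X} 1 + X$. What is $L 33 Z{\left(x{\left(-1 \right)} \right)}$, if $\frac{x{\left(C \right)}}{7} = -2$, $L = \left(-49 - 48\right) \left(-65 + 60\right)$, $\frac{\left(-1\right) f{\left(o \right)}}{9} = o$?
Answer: $- \frac{2704845}{14} \approx -1.932 \cdot 10^{5}$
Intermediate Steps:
$f{\left(o \right)} = - 9 o$
$L = 485$ ($L = \left(-97\right) \left(-5\right) = 485$)
$x{\left(C \right)} = -14$ ($x{\left(C \right)} = 7 \left(-2\right) = -14$)
$Z{\left(X \right)} = X - \frac{27}{X}$ ($Z{\left(X \right)} = \frac{\left(-9\right) 3}{X} 1 + X = - \frac{27}{X} 1 + X = - \frac{27}{X} + X = X - \frac{27}{X}$)
$L 33 Z{\left(x{\left(-1 \right)} \right)} = 485 \cdot 33 \left(-14 - \frac{27}{-14}\right) = 16005 \left(-14 - - \frac{27}{14}\right) = 16005 \left(-14 + \frac{27}{14}\right) = 16005 \left(- \frac{169}{14}\right) = - \frac{2704845}{14}$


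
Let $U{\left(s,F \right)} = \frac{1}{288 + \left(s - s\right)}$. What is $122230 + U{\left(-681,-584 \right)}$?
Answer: $\frac{35202241}{288} \approx 1.2223 \cdot 10^{5}$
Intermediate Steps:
$U{\left(s,F \right)} = \frac{1}{288}$ ($U{\left(s,F \right)} = \frac{1}{288 + 0} = \frac{1}{288}$)
$122230 + U{\left(-681,-584 \right)} = 122230 + \frac{1}{288} = \frac{35202241}{288}$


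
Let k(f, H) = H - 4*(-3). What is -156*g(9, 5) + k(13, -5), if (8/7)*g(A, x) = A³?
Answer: -199003/2 ≈ -99502.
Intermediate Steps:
g(A, x) = 7*A³/8
k(f, H) = 12 + H (k(f, H) = H + 12 = 12 + H)
-156*g(9, 5) + k(13, -5) = -273*9³/2 + (12 - 5) = -273*729/2 + 7 = -156*5103/8 + 7 = -199017/2 + 7 = -199003/2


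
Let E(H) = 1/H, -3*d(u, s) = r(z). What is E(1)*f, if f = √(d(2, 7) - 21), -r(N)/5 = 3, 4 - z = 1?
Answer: 4*I ≈ 4.0*I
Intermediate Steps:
z = 3 (z = 4 - 1*1 = 4 - 1 = 3)
r(N) = -15 (r(N) = -5*3 = -15)
d(u, s) = 5 (d(u, s) = -⅓*(-15) = 5)
f = 4*I (f = √(5 - 21) = √(-16) = 4*I ≈ 4.0*I)
E(1)*f = (4*I)/1 = 1*(4*I) = 4*I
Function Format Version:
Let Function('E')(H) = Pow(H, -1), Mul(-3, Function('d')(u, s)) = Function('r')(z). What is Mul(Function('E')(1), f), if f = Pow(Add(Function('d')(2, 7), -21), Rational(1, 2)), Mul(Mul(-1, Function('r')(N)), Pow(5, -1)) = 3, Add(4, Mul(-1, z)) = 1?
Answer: Mul(4, I) ≈ Mul(4.0000, I)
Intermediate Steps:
z = 3 (z = Add(4, Mul(-1, 1)) = Add(4, -1) = 3)
Function('r')(N) = -15 (Function('r')(N) = Mul(-5, 3) = -15)
Function('d')(u, s) = 5 (Function('d')(u, s) = Mul(Rational(-1, 3), -15) = 5)
f = Mul(4, I) (f = Pow(Add(5, -21), Rational(1, 2)) = Pow(-16, Rational(1, 2)) = Mul(4, I) ≈ Mul(4.0000, I))
Mul(Function('E')(1), f) = Mul(Pow(1, -1), Mul(4, I)) = Mul(1, Mul(4, I)) = Mul(4, I)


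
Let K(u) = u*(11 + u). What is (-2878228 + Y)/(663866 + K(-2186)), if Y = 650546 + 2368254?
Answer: 35143/1354604 ≈ 0.025943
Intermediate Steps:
Y = 3018800
(-2878228 + Y)/(663866 + K(-2186)) = (-2878228 + 3018800)/(663866 - 2186*(11 - 2186)) = 140572/(663866 - 2186*(-2175)) = 140572/(663866 + 4754550) = 140572/5418416 = 140572*(1/5418416) = 35143/1354604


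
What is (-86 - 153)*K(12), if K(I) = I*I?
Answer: -34416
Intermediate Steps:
K(I) = I**2
(-86 - 153)*K(12) = (-86 - 153)*12**2 = -239*144 = -34416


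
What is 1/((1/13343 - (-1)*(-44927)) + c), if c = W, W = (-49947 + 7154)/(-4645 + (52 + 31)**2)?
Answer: -2721972/122341943749 ≈ -2.2249e-5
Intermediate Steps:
W = -42793/2244 (W = -42793/(-4645 + 83**2) = -42793/(-4645 + 6889) = -42793/2244 ≈ -19.070)
c = -42793/2244 ≈ -19.070
1/((1/13343 - (-1)*(-44927)) + c) = 1/((1/13343 - (-1)*(-44927)) - 42793/2244) = 1/((1/13343 - 1*44927) - 42793/2244) = 1/((1/13343 - 44927) - 42793/2244) = 1/(-599460960/13343 - 42793/2244) = 1/(-122341943749/2721972) = -2721972/122341943749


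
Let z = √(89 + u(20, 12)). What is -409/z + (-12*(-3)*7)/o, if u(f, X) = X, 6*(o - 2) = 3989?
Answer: 1512/4001 - 409*√101/101 ≈ -40.319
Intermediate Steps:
o = 4001/6 (o = 2 + (⅙)*3989 = 2 + 3989/6 = 4001/6 ≈ 666.83)
z = √101 (z = √(89 + 12) = √101 ≈ 10.050)
-409/z + (-12*(-3)*7)/o = -409*√101/101 + (-12*(-3)*7)/(4001/6) = -409*√101/101 + (36*7)*(6/4001) = -409*√101/101 + 252*(6/4001) = -409*√101/101 + 1512/4001 = 1512/4001 - 409*√101/101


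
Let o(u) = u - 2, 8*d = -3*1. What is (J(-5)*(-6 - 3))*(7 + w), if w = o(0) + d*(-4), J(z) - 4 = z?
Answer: 117/2 ≈ 58.500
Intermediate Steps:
J(z) = 4 + z
d = -3/8 (d = (-3*1)/8 = (⅛)*(-3) = -3/8 ≈ -0.37500)
o(u) = -2 + u
w = -½ (w = (-2 + 0) - 3/8*(-4) = -2 + 3/2 = -½ ≈ -0.50000)
(J(-5)*(-6 - 3))*(7 + w) = ((4 - 5)*(-6 - 3))*(7 - ½) = -1*(-9)*(13/2) = 9*(13/2) = 117/2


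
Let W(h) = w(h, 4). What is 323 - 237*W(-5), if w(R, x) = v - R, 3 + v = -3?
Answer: 560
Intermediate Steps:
v = -6 (v = -3 - 3 = -6)
w(R, x) = -6 - R
W(h) = -6 - h
323 - 237*W(-5) = 323 - 237*(-6 - 1*(-5)) = 323 - 237*(-6 + 5) = 323 - 237*(-1) = 323 + 237 = 560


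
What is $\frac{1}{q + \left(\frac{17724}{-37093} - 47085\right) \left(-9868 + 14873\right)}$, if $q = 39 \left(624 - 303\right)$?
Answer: $- \frac{757}{178387275222} \approx -4.2436 \cdot 10^{-9}$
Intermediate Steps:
$q = 12519$ ($q = 39 \left(624 - 303\right) = 39 \cdot 321 = 12519$)
$\frac{1}{q + \left(\frac{17724}{-37093} - 47085\right) \left(-9868 + 14873\right)} = \frac{1}{12519 + \left(\frac{17724}{-37093} - 47085\right) \left(-9868 + 14873\right)} = \frac{1}{12519 + \left(17724 \left(- \frac{1}{37093}\right) - 47085\right) 5005} = \frac{1}{12519 + \left(- \frac{2532}{5299} - 47085\right) 5005} = \frac{1}{12519 - \frac{178396752105}{757}} = \frac{1}{- \frac{178387275222}{757}} = - \frac{757}{178387275222}$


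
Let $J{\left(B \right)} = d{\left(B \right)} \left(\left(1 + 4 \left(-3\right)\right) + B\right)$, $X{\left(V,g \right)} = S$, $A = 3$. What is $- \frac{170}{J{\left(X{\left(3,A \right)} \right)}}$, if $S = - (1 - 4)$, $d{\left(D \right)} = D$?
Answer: $\frac{85}{12} \approx 7.0833$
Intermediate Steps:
$S = 3$ ($S = \left(-1\right) \left(-3\right) = 3$)
$X{\left(V,g \right)} = 3$
$J{\left(B \right)} = B \left(-11 + B\right)$ ($J{\left(B \right)} = B \left(\left(1 + 4 \left(-3\right)\right) + B\right) = B \left(\left(1 - 12\right) + B\right) = B \left(-11 + B\right)$)
$- \frac{170}{J{\left(X{\left(3,A \right)} \right)}} = - \frac{170}{3 \left(-11 + 3\right)} = - \frac{170}{3 \left(-8\right)} = - \frac{170}{-24} = \left(-170\right) \left(- \frac{1}{24}\right) = \frac{85}{12}$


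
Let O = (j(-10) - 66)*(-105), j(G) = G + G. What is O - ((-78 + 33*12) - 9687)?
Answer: 18399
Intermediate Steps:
j(G) = 2*G
O = 9030 (O = (2*(-10) - 66)*(-105) = (-20 - 66)*(-105) = -86*(-105) = 9030)
O - ((-78 + 33*12) - 9687) = 9030 - ((-78 + 33*12) - 9687) = 9030 - ((-78 + 396) - 9687) = 9030 - (318 - 9687) = 9030 - 1*(-9369) = 9030 + 9369 = 18399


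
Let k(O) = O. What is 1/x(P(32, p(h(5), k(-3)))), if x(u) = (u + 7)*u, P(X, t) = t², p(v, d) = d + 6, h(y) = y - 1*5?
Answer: 1/144 ≈ 0.0069444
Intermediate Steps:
h(y) = -5 + y (h(y) = y - 5 = -5 + y)
p(v, d) = 6 + d
x(u) = u*(7 + u) (x(u) = (7 + u)*u = u*(7 + u))
1/x(P(32, p(h(5), k(-3)))) = 1/((6 - 3)²*(7 + (6 - 3)²)) = 1/(3²*(7 + 3²)) = 1/(9*(7 + 9)) = 1/(9*16) = 1/144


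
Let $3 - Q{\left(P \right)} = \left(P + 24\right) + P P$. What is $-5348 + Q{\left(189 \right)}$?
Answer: $-41279$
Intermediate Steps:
$Q{\left(P \right)} = -21 - P - P^{2}$ ($Q{\left(P \right)} = 3 - \left(\left(P + 24\right) + P P\right) = 3 - \left(\left(24 + P\right) + P^{2}\right) = 3 - \left(24 + P + P^{2}\right) = -21 - P - P^{2}$)
$-5348 + Q{\left(189 \right)} = -5348 - 35931 = -41279$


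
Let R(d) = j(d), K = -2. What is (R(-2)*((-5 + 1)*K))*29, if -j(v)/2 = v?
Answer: 928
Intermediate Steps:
j(v) = -2*v
R(d) = -2*d
(R(-2)*((-5 + 1)*K))*29 = ((-2*(-2))*((-5 + 1)*(-2)))*29 = (4*(-4*(-2)))*29 = (4*8)*29 = 32*29 = 928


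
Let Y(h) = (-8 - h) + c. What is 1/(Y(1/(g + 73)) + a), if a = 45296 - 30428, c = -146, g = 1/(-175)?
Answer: 12774/187956461 ≈ 6.7963e-5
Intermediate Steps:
g = -1/175 ≈ -0.0057143
Y(h) = -154 - h (Y(h) = (-8 - h) - 146 = -154 - h)
a = 14868
1/(Y(1/(g + 73)) + a) = 1/((-154 - 1/(-1/175 + 73)) + 14868) = 1/((-154 - 1/12774/175) + 14868) = 1/((-154 - 1*175/12774) + 14868) = 1/((-154 - 175/12774) + 14868) = 1/(-1967371/12774 + 14868) = 1/(187956461/12774) = 12774/187956461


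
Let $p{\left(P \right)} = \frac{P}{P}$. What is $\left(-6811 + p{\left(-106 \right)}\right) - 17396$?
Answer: $-24206$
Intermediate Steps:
$p{\left(P \right)} = 1$
$\left(-6811 + p{\left(-106 \right)}\right) - 17396 = \left(-6811 + 1\right) - 17396 = -6810 - 17396 = -24206$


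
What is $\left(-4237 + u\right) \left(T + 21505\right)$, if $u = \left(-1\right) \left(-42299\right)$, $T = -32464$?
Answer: $-417121458$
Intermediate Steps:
$u = 42299$
$\left(-4237 + u\right) \left(T + 21505\right) = \left(-4237 + 42299\right) \left(-32464 + 21505\right) = 38062 \left(-10959\right) = -417121458$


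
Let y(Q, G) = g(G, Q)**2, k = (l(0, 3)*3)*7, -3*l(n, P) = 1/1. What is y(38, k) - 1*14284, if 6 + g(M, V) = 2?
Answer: -14268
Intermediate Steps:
l(n, P) = -1/3 (l(n, P) = -1/(3*1) = -1/3)
g(M, V) = -4 (g(M, V) = -6 + 2 = -4)
k = -7 (k = -1/3*3*7 = -1*7 = -7)
y(Q, G) = 16 (y(Q, G) = (-4)**2 = 16)
y(38, k) - 1*14284 = 16 - 1*14284 = 16 - 14284 = -14268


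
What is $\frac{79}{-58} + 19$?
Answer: $\frac{1023}{58} \approx 17.638$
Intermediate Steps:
$\frac{79}{-58} + 19 = 79 \left(- \frac{1}{58}\right) + 19 = - \frac{79}{58} + 19 = \frac{1023}{58}$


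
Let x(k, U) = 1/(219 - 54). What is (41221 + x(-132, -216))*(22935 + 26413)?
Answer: 335638744168/165 ≈ 2.0342e+9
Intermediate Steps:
x(k, U) = 1/165
(41221 + x(-132, -216))*(22935 + 26413) = (41221 + 1/165)*(22935 + 26413) = (6801466/165)*49348 = 335638744168/165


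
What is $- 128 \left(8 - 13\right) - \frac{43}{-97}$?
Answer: $\frac{62123}{97} \approx 640.44$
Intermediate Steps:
$- 128 \left(8 - 13\right) - \frac{43}{-97} = - 128 \left(8 - 13\right) - - \frac{43}{97} = \left(-128\right) \left(-5\right) + \frac{43}{97} = 640 + \frac{43}{97} = \frac{62123}{97}$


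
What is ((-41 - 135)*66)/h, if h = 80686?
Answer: -5808/40343 ≈ -0.14397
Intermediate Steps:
((-41 - 135)*66)/h = ((-41 - 135)*66)/80686 = -176*66*(1/80686) = -11616*1/80686 = -5808/40343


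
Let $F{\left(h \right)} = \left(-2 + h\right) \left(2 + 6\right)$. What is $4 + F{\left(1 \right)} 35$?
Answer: $-276$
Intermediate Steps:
$F{\left(h \right)} = -16 + 8 h$ ($F{\left(h \right)} = \left(-2 + h\right) 8 = -16 + 8 h$)
$4 + F{\left(1 \right)} 35 = 4 + \left(-16 + 8 \cdot 1\right) 35 = 4 + \left(-16 + 8\right) 35 = 4 - 280 = -276$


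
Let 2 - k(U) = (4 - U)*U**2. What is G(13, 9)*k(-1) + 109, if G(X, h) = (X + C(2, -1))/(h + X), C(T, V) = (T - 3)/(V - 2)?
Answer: 1179/11 ≈ 107.18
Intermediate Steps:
C(T, V) = (-3 + T)/(-2 + V)
G(X, h) = (1/3 + X)/(X + h) (G(X, h) = (X + (-3 + 2)/(-2 - 1))/(h + X) = (X - 1/(-3))/(X + h) = (X - 1/3*(-1))/(X + h) = (X + 1/3)/(X + h) = (1/3 + X)/(X + h))
k(U) = 2 - U**2*(4 - U) (k(U) = 2 - (4 - U)*U**2 = 2 - U**2*(4 - U))
G(13, 9)*k(-1) + 109 = ((1/3 + 13)/(13 + 9))*(2 + (-1)**3 - 4*(-1)**2) + 109 = ((40/3)/22)*(2 - 1 - 4*1) + 109 = ((1/22)*(40/3))*(2 - 1 - 4) + 109 = (20/33)*(-3) + 109 = -20/11 + 109 = 1179/11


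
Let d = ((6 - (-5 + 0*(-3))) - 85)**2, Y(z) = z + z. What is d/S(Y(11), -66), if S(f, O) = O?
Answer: -2738/33 ≈ -82.970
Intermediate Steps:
Y(z) = 2*z
d = 5476 (d = ((6 - (-5 + 0)) - 85)**2 = ((6 - 1*(-5)) - 85)**2 = ((6 + 5) - 85)**2 = (11 - 85)**2 = (-74)**2 = 5476)
d/S(Y(11), -66) = 5476/(-66) = 5476*(-1/66) = -2738/33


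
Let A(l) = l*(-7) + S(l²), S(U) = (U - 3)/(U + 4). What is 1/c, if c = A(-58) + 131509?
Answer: 3368/444293081 ≈ 7.5806e-6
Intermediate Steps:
S(U) = (-3 + U)/(4 + U)
A(l) = -7*l + (-3 + l²)/(4 + l²) (A(l) = l*(-7) + (-3 + l²)/(4 + l²) = -7*l + (-3 + l²)/(4 + l²))
c = 444293081/3368 (c = (-3 + (-58)² - 7*(-58)*(4 + (-58)²))/(4 + (-58)²) + 131509 = (-3 + 3364 - 7*(-58)*(4 + 3364))/(4 + 3364) + 131509 = (-3 + 3364 - 7*(-58)*3368)/3368 + 131509 = (-3 + 3364 + 1367408)/3368 + 131509 = (1/3368)*1370769 + 131509 = 1370769/3368 + 131509 = 444293081/3368 ≈ 1.3192e+5)
1/c = 1/(444293081/3368) = 3368/444293081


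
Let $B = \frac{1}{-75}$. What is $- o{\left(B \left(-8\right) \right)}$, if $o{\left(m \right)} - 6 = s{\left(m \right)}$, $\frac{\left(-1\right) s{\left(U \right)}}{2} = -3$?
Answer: $-12$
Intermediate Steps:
$s{\left(U \right)} = 6$ ($s{\left(U \right)} = \left(-2\right) \left(-3\right) = 6$)
$B = - \frac{1}{75} \approx -0.013333$
$o{\left(m \right)} = 12$ ($o{\left(m \right)} = 6 + 6 = 12$)
$- o{\left(B \left(-8\right) \right)} = \left(-1\right) 12 = -12$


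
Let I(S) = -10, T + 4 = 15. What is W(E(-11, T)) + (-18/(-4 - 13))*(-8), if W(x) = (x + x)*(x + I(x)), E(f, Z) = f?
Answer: 7710/17 ≈ 453.53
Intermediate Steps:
T = 11 (T = -4 + 15 = 11)
W(x) = 2*x*(-10 + x) (W(x) = (x + x)*(x - 10) = (2*x)*(-10 + x) = 2*x*(-10 + x))
W(E(-11, T)) + (-18/(-4 - 13))*(-8) = 2*(-11)*(-10 - 11) + (-18/(-4 - 13))*(-8) = 2*(-11)*(-21) + (-18/(-17))*(-8) = 462 - 1/17*(-18)*(-8) = 462 + (18/17)*(-8) = 462 - 144/17 = 7710/17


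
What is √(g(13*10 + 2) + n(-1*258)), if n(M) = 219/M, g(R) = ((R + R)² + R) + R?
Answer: √517417882/86 ≈ 264.50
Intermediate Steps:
g(R) = 2*R + 4*R² (g(R) = ((2*R)² + R) + R = (4*R² + R) + R = (R + 4*R²) + R = 2*R + 4*R²)
√(g(13*10 + 2) + n(-1*258)) = √(2*(13*10 + 2)*(1 + 2*(13*10 + 2)) + 219/((-1*258))) = √(2*(130 + 2)*(1 + 2*(130 + 2)) + 219/(-258)) = √(2*132*(1 + 2*132) + 219*(-1/258)) = √(2*132*(1 + 264) - 73/86) = √(2*132*265 - 73/86) = √(69960 - 73/86) = √(6016487/86) = √517417882/86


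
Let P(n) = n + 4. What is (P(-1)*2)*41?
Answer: 246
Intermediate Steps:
P(n) = 4 + n
(P(-1)*2)*41 = ((4 - 1)*2)*41 = (3*2)*41 = 6*41 = 246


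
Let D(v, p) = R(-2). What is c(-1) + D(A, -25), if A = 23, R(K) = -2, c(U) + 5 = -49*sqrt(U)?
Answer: -7 - 49*I ≈ -7.0 - 49.0*I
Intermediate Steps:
c(U) = -5 - 49*sqrt(U)
D(v, p) = -2
c(-1) + D(A, -25) = (-5 - 49*I) - 2 = -7 - 49*I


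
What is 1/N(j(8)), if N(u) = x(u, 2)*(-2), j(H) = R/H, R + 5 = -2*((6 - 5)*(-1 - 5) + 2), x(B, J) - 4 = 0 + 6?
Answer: -1/20 ≈ -0.050000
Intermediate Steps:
x(B, J) = 10 (x(B, J) = 4 + (0 + 6) = 4 + 6 = 10)
R = 3 (R = -5 - 2*((6 - 5)*(-1 - 5) + 2) = -5 - 2*(1*(-6) + 2) = -5 - 2*(-6 + 2) = -5 - 2*(-4) = -5 + 8 = 3)
j(H) = 3/H
N(u) = -20 (N(u) = 10*(-2) = -20)
1/N(j(8)) = 1/(-20) = -1/20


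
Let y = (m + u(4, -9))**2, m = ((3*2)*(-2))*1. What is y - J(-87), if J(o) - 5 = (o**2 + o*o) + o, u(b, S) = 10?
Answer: -15052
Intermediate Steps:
m = -12 (m = (6*(-2))*1 = -12*1 = -12)
y = 4 (y = (-12 + 10)**2 = (-2)**2 = 4)
J(o) = 5 + o + 2*o**2 (J(o) = 5 + ((o**2 + o*o) + o) = 5 + ((o**2 + o**2) + o) = 5 + (2*o**2 + o) = 5 + (o + 2*o**2) = 5 + o + 2*o**2)
y - J(-87) = 4 - (5 - 87 + 2*(-87)**2) = 4 - (5 - 87 + 2*7569) = 4 - (5 - 87 + 15138) = 4 - 1*15056 = 4 - 15056 = -15052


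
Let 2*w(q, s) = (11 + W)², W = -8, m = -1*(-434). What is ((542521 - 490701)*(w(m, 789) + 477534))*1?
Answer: 24746045070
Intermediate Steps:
m = 434
w(q, s) = 9/2 (w(q, s) = (11 - 8)²/2 = (½)*3² = (½)*9 = 9/2)
((542521 - 490701)*(w(m, 789) + 477534))*1 = ((542521 - 490701)*(9/2 + 477534))*1 = (51820*(955077/2))*1 = 24746045070*1 = 24746045070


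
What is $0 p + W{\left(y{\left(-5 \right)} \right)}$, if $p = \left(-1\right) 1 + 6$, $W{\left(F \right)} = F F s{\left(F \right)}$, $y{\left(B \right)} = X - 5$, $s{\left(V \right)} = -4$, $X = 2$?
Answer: $-36$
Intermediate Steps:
$y{\left(B \right)} = -3$ ($y{\left(B \right)} = 2 - 5 = -3$)
$W{\left(F \right)} = - 4 F^{2}$ ($W{\left(F \right)} = F F \left(-4\right) = F^{2} \left(-4\right) = - 4 F^{2}$)
$p = 5$ ($p = -1 + 6 = 5$)
$0 p + W{\left(y{\left(-5 \right)} \right)} = 0 \cdot 5 - 4 \left(-3\right)^{2} = 0 - 36 = -36$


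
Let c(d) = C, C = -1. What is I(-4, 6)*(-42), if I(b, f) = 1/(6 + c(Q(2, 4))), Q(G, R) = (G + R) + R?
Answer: -42/5 ≈ -8.4000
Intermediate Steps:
Q(G, R) = G + 2*R
c(d) = -1
I(b, f) = 1/5 (I(b, f) = 1/(6 - 1) = 1/5)
I(-4, 6)*(-42) = (1/5)*(-42) = -42/5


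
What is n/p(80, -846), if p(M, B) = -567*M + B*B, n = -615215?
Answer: -615215/670356 ≈ -0.91774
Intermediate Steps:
p(M, B) = B**2 - 567*M (p(M, B) = -567*M + B**2 = B**2 - 567*M)
n/p(80, -846) = -615215/((-846)**2 - 567*80) = -615215/(715716 - 45360) = -615215/670356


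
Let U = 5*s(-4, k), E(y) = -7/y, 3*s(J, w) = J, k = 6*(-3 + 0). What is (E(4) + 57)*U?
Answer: -1105/3 ≈ -368.33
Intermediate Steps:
k = -18 (k = 6*(-3) = -18)
s(J, w) = J/3
U = -20/3 (U = 5*((1/3)*(-4)) = 5*(-4/3) = -20/3 ≈ -6.6667)
(E(4) + 57)*U = (-7/4 + 57)*(-20/3) = (221/4)*(-20/3) = -1105/3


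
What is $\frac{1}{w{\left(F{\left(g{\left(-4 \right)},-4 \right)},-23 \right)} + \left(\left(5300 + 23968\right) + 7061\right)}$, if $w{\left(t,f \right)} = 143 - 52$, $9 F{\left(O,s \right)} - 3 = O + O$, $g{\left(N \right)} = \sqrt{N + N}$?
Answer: $\frac{1}{36420} \approx 2.7457 \cdot 10^{-5}$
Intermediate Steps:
$g{\left(N \right)} = \sqrt{2} \sqrt{N}$ ($g{\left(N \right)} = \sqrt{2 N} = \sqrt{2} \sqrt{N}$)
$F{\left(O,s \right)} = \frac{1}{3} + \frac{2 O}{9}$ ($F{\left(O,s \right)} = \frac{1}{3} + \frac{O + O}{9} = \frac{1}{3} + \frac{2 O}{9}$)
$w{\left(t,f \right)} = 91$
$\frac{1}{w{\left(F{\left(g{\left(-4 \right)},-4 \right)},-23 \right)} + \left(\left(5300 + 23968\right) + 7061\right)} = \frac{1}{91 + \left(\left(5300 + 23968\right) + 7061\right)} = \frac{1}{91 + \left(29268 + 7061\right)} = \frac{1}{91 + 36329} = \frac{1}{36420}$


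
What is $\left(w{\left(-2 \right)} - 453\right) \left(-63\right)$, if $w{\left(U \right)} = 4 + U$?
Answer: $28413$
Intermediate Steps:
$\left(w{\left(-2 \right)} - 453\right) \left(-63\right) = \left(\left(4 - 2\right) - 453\right) \left(-63\right) = \left(2 - 453\right) \left(-63\right) = \left(-451\right) \left(-63\right) = 28413$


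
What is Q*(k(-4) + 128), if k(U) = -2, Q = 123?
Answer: 15498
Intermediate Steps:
Q*(k(-4) + 128) = 123*(-2 + 128) = 123*126 = 15498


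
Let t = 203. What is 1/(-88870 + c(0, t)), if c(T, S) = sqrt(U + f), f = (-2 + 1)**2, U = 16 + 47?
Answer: -1/88862 ≈ -1.1253e-5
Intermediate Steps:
U = 63
f = 1 (f = (-1)**2 = 1)
c(T, S) = 8 (c(T, S) = sqrt(63 + 1) = sqrt(64) = 8)
1/(-88870 + c(0, t)) = 1/(-88870 + 8) = 1/(-88862) = -1/88862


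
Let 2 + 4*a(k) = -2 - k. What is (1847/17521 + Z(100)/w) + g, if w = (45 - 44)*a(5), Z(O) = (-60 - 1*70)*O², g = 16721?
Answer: 93745934392/157689 ≈ 5.9450e+5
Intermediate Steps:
a(k) = -1 - k/4 (a(k) = -½ + (-2 - k)/4 = -½ + (-½ - k/4) = -1 - k/4)
Z(O) = -130*O² (Z(O) = (-60 - 70)*O² = -130*O²)
w = -9/4 (w = (45 - 44)*(-1 - ¼*5) = 1*(-1 - 5/4) = 1*(-9/4) = -9/4 ≈ -2.2500)
(1847/17521 + Z(100)/w) + g = (1847/17521 + (-130*100²)/(-9/4)) + 16721 = (1847*(1/17521) - 130*10000*(-4/9)) + 16721 = (1847/17521 - 1300000*(-4/9)) + 16721 = (1847/17521 + 5200000/9) + 16721 = 91109216623/157689 + 16721 = 93745934392/157689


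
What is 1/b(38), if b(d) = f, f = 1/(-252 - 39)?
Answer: -291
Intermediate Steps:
f = -1/291 (f = 1/(-291) = -1/291 ≈ -0.0034364)
b(d) = -1/291
1/b(38) = 1/(-1/291) = -291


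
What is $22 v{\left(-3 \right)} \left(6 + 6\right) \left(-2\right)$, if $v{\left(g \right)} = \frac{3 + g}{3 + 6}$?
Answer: $0$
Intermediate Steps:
$v{\left(g \right)} = \frac{1}{3} + \frac{g}{9}$ ($v{\left(g \right)} = \frac{3 + g}{9} = \left(3 + g\right) \frac{1}{9} = \frac{1}{3} + \frac{g}{9}$)
$22 v{\left(-3 \right)} \left(6 + 6\right) \left(-2\right) = 22 \left(\frac{1}{3} + \frac{1}{9} \left(-3\right)\right) \left(6 + 6\right) \left(-2\right) = 22 \left(\frac{1}{3} - \frac{1}{3}\right) 12 \left(-2\right) = 22 \cdot 0 \left(-24\right) = 0 \left(-24\right) = 0$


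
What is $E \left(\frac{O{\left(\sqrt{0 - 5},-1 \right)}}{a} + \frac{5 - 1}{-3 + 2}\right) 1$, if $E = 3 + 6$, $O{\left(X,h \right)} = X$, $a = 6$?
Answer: $-36 + \frac{3 i \sqrt{5}}{2} \approx -36.0 + 3.3541 i$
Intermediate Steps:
$E = 9$
$E \left(\frac{O{\left(\sqrt{0 - 5},-1 \right)}}{a} + \frac{5 - 1}{-3 + 2}\right) 1 = 9 \left(\frac{\sqrt{0 - 5}}{6} + \frac{5 - 1}{-3 + 2}\right) 1 = 9 \left(\sqrt{-5} \cdot \frac{1}{6} + \frac{4}{-1}\right) 1 = 9 \left(i \sqrt{5} \cdot \frac{1}{6} + 4 \left(-1\right)\right) 1 = 9 \left(\frac{i \sqrt{5}}{6} - 4\right) 1 = 9 \left(-4 + \frac{i \sqrt{5}}{6}\right) 1 = \left(-36 + \frac{3 i \sqrt{5}}{2}\right) 1 = -36 + \frac{3 i \sqrt{5}}{2}$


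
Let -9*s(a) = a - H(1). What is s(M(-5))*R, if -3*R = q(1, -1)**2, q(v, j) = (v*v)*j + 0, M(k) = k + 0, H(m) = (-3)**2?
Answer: -14/27 ≈ -0.51852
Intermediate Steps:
H(m) = 9
M(k) = k
q(v, j) = j*v**2 (q(v, j) = v**2*j + 0 = j*v**2 + 0 = j*v**2)
s(a) = 1 - a/9 (s(a) = -(a - 1*9)/9 = -(a - 9)/9 = -(-9 + a)/9 = 1 - a/9)
R = -1/3 (R = -(-1*1**2)**2/3 = -(-1*1)**2/3 = -1/3*(-1)**2 = -1/3*1 = -1/3 ≈ -0.33333)
s(M(-5))*R = (1 - 1/9*(-5))*(-1/3) = (1 + 5/9)*(-1/3) = (14/9)*(-1/3) = -14/27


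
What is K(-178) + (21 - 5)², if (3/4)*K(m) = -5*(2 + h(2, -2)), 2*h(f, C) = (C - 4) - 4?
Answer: 276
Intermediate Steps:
h(f, C) = -4 + C/2 (h(f, C) = ((C - 4) - 4)/2 = ((-4 + C) - 4)/2 = (-8 + C)/2 = -4 + C/2)
K(m) = 20 (K(m) = 4*(-5*(2 + (-4 + (½)*(-2))))/3 = 4*(-5*(2 + (-4 - 1)))/3 = 4*(-5*(2 - 5))/3 = 4*(-5*(-3))/3 = (4/3)*15 = 20)
K(-178) + (21 - 5)² = 20 + (21 - 5)² = 20 + 16² = 20 + 256 = 276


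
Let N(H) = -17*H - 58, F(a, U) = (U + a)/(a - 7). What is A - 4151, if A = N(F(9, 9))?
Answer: -4362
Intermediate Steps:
F(a, U) = (U + a)/(-7 + a)
N(H) = -58 - 17*H
A = -211 (A = -58 - 17*(9 + 9)/(-7 + 9) = -58 - 17*18/2 = -58 - 17*9 = -58 - 153 = -211)
A - 4151 = -211 - 4151 = -4362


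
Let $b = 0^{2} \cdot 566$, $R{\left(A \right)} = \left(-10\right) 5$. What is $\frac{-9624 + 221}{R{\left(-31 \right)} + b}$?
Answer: $\frac{9403}{50} \approx 188.06$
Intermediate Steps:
$R{\left(A \right)} = -50$
$b = 0$ ($b = 0 \cdot 566 = 0$)
$\frac{-9624 + 221}{R{\left(-31 \right)} + b} = \frac{-9624 + 221}{-50 + 0} = - \frac{9403}{-50} = \left(-9403\right) \left(- \frac{1}{50}\right) = \frac{9403}{50}$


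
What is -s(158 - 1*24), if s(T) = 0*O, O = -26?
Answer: 0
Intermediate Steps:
s(T) = 0 (s(T) = 0*(-26) = 0)
-s(158 - 1*24) = -1*0 = 0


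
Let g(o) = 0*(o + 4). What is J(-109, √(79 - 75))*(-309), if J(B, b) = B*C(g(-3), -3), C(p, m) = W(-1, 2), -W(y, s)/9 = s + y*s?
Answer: 0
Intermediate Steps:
W(y, s) = -9*s - 9*s*y (W(y, s) = -9*(s + y*s) = -9*(s + s*y) = -9*s - 9*s*y)
g(o) = 0 (g(o) = 0*(4 + o) = 0)
C(p, m) = 0 (C(p, m) = -9*2*(1 - 1) = -9*2*0 = 0)
J(B, b) = 0 (J(B, b) = B*0 = 0)
J(-109, √(79 - 75))*(-309) = 0*(-309) = 0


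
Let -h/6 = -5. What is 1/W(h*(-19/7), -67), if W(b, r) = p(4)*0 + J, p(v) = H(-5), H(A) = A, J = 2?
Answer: ½ ≈ 0.50000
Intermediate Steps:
h = 30 (h = -6*(-5) = 30)
p(v) = -5
W(b, r) = 2 (W(b, r) = -5*0 + 2 = 0 + 2 = 2)
1/W(h*(-19/7), -67) = 1/2 = ½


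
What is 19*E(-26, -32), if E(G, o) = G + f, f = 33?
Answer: 133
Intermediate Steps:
E(G, o) = 33 + G (E(G, o) = G + 33 = 33 + G)
19*E(-26, -32) = 19*(33 - 26) = 19*7 = 133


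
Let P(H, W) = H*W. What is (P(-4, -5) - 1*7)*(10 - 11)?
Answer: -13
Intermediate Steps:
(P(-4, -5) - 1*7)*(10 - 11) = (-4*(-5) - 1*7)*(10 - 11) = (20 - 7)*(-1) = 13*(-1) = -13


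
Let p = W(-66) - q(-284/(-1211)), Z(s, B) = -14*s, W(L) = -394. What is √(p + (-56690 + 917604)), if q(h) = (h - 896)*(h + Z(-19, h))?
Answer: 12*√11192444385/1211 ≈ 1048.3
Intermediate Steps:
q(h) = (-896 + h)*(266 + h) (q(h) = (h - 896)*(h - 14*(-19)) = (-896 + h)*(h + 266) = (-896 + h)*(266 + h))
p = 349163531246/1466521 (p = -394 - (-238336 + (-284/(-1211))² - (-178920)/(-1211)) = -394 - (-238336 + (-284*(-1/1211))² - (-178920)*(-1)/1211) = -394 - (-238336 + (284/1211)² - 630*284/1211) = -394 - (-238336 + 80656/1466521 - 25560/173) = -394 - 1*(-349741340520/1466521) = -394 + 349741340520/1466521 = 349163531246/1466521 ≈ 2.3809e+5)
√(p + (-56690 + 917604)) = √(349163531246/1466521 + (-56690 + 917604)) = √(349163531246/1466521 + 860914) = √(1611711991440/1466521) = 12*√11192444385/1211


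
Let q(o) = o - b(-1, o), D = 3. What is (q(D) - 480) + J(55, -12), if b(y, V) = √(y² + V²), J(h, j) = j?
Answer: -489 - √10 ≈ -492.16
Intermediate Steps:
b(y, V) = √(V² + y²)
q(o) = o - √(1 + o²) (q(o) = o - √(o² + (-1)²) = o - √(o² + 1) = o - √(1 + o²))
(q(D) - 480) + J(55, -12) = ((3 - √(1 + 3²)) - 480) - 12 = ((3 - √(1 + 9)) - 480) - 12 = ((3 - √10) - 480) - 12 = (-477 - √10) - 12 = -489 - √10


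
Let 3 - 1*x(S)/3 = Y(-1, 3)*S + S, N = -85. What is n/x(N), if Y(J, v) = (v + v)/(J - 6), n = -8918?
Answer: -31213/159 ≈ -196.31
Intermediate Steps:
Y(J, v) = 2*v/(-6 + J) (Y(J, v) = (2*v)/(-6 + J) = 2*v/(-6 + J))
x(S) = 9 - 3*S/7 (x(S) = 9 - 3*((2*3/(-6 - 1))*S + S) = 9 - 3*((2*3/(-7))*S + S) = 9 - 3*((2*3*(-1/7))*S + S) = 9 - 3*(-6*S/7 + S) = 9 - 3*S/7)
n/x(N) = -8918/(9 - 3/7*(-85)) = -8918/(9 + 255/7) = -8918/318/7 = -8918*7/318 = -31213/159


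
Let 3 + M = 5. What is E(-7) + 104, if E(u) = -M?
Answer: 102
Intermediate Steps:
M = 2 (M = -3 + 5 = 2)
E(u) = -2 (E(u) = -1*2 = -2)
E(-7) + 104 = -2 + 104 = 102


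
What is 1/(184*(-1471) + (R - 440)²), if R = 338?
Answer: -1/260260 ≈ -3.8423e-6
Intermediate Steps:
1/(184*(-1471) + (R - 440)²) = 1/(184*(-1471) + (338 - 440)²) = 1/(-270664 + (-102)²) = 1/(-270664 + 10404) = 1/(-260260) = -1/260260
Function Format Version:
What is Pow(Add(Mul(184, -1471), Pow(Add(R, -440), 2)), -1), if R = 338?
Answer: Rational(-1, 260260) ≈ -3.8423e-6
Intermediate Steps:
Pow(Add(Mul(184, -1471), Pow(Add(R, -440), 2)), -1) = Pow(Add(Mul(184, -1471), Pow(Add(338, -440), 2)), -1) = Pow(Add(-270664, Pow(-102, 2)), -1) = Pow(Add(-270664, 10404), -1) = Pow(-260260, -1) = Rational(-1, 260260)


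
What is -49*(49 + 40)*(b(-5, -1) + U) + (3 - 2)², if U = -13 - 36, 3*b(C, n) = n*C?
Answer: 619265/3 ≈ 2.0642e+5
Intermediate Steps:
b(C, n) = C*n/3 (b(C, n) = (n*C)/3 = (C*n)/3 = C*n/3)
U = -49
-49*(49 + 40)*(b(-5, -1) + U) + (3 - 2)² = -49*(49 + 40)*((⅓)*(-5)*(-1) - 49) + (3 - 2)² = -4361*(5/3 - 49) + 1² = -4361*(-142)/3 + 1 = -49*(-12638/3) + 1 = 619262/3 + 1 = 619265/3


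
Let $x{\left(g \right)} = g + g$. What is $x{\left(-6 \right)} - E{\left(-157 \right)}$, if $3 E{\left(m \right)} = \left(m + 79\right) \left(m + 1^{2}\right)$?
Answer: $-4068$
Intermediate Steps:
$E{\left(m \right)} = \frac{\left(1 + m\right) \left(79 + m\right)}{3}$ ($E{\left(m \right)} = \frac{\left(m + 79\right) \left(m + 1^{2}\right)}{3} = \frac{\left(79 + m\right) \left(m + 1\right)}{3} = \frac{\left(79 + m\right) \left(1 + m\right)}{3} = \frac{\left(1 + m\right) \left(79 + m\right)}{3}$)
$x{\left(g \right)} = 2 g$
$x{\left(-6 \right)} - E{\left(-157 \right)} = 2 \left(-6\right) - \left(\frac{79}{3} + \frac{\left(-157\right)^{2}}{3} + \frac{80}{3} \left(-157\right)\right) = -12 - \left(\frac{79}{3} + \frac{1}{3} \cdot 24649 - \frac{12560}{3}\right) = -12 - \left(\frac{79}{3} + \frac{24649}{3} - \frac{12560}{3}\right) = -12 - 4056 = -4068$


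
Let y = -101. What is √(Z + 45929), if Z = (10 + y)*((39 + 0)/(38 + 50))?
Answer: √88840466/44 ≈ 214.22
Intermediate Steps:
Z = -3549/88 (Z = (10 - 101)*((39 + 0)/(38 + 50)) = -3549/88 ≈ -40.330)
√(Z + 45929) = √(-3549/88 + 45929) = √(4038203/88) = √88840466/44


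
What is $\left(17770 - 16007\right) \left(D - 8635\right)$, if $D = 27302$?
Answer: $32909921$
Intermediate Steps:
$\left(17770 - 16007\right) \left(D - 8635\right) = \left(17770 - 16007\right) \left(27302 - 8635\right) = 1763 \cdot 18667 = 32909921$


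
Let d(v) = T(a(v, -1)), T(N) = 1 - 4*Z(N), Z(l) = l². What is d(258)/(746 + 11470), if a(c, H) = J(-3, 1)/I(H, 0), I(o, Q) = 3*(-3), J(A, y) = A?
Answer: 5/109944 ≈ 4.5478e-5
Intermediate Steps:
I(o, Q) = -9
a(c, H) = ⅓ (a(c, H) = -3/(-9) = -3*(-⅑) = ⅓)
T(N) = 1 - 4*N²
d(v) = 5/9 (d(v) = 1 - 4*(⅓)² = 1 - 4*⅑ = 1 - 4/9 = 5/9)
d(258)/(746 + 11470) = 5/(9*(746 + 11470)) = (5/9)/12216 = (5/9)*(1/12216) = 5/109944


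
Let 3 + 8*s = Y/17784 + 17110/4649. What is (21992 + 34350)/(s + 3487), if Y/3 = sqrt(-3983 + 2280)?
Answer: 734627027985237680477184/45467092454401740429683 - 4442282581266816*I*sqrt(1703)/45467092454401740429683 ≈ 16.157 - 4.032e-6*I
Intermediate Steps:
Y = 3*I*sqrt(1703) (Y = 3*sqrt(-3983 + 2280) = 3*sqrt(-1703) = 3*(I*sqrt(1703)) = 3*I*sqrt(1703) ≈ 123.8*I)
s = 3163/37192 + I*sqrt(1703)/47424 (s = -3/8 + ((3*I*sqrt(1703))/17784 + 17110/4649)/8 = -3/8 + ((3*I*sqrt(1703))*(1/17784) + 17110*(1/4649))/8 = -3/8 + (I*sqrt(1703)/5928 + 17110/4649)/8 = -3/8 + (17110/4649 + I*sqrt(1703)/5928)/8 = -3/8 + (8555/18596 + I*sqrt(1703)/47424) = 3163/37192 + I*sqrt(1703)/47424 ≈ 0.085045 + 0.00087018*I)
(21992 + 34350)/(s + 3487) = (21992 + 34350)/((3163/37192 + I*sqrt(1703)/47424) + 3487) = 56342/(129691667/37192 + I*sqrt(1703)/47424)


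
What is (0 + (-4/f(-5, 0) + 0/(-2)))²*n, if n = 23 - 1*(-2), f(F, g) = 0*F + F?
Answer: 16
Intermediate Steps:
f(F, g) = F (f(F, g) = 0 + F = F)
n = 25 (n = 23 + 2 = 25)
(0 + (-4/f(-5, 0) + 0/(-2)))²*n = (0 + (-4/(-5) + 0/(-2)))²*25 = (0 + (-4*(-⅕) + 0*(-½)))²*25 = (0 + (⅘ + 0))²*25 = (0 + ⅘)²*25 = (⅘)²*25 = (16/25)*25 = 16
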